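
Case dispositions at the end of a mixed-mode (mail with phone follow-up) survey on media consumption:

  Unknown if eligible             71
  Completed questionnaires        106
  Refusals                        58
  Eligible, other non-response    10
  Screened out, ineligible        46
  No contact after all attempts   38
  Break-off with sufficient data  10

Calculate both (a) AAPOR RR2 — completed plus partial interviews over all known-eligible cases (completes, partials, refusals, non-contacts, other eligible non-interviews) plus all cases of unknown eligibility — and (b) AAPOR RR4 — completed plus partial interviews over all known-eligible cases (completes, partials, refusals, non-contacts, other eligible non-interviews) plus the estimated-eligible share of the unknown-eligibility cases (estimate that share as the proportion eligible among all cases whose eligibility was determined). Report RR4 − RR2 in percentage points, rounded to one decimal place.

Num = 106 + 10 = 116
Denom = 106 + 10 + 58 + 38 + 10 + 71 = 293
RR2 = 116 / 293 = 0.3959
Determined eligible = 106 + 10 + 58 + 38 + 10 = 222
e = 222 / (222 + 46) = 222 / 268 = 0.8284
e × U = 0.8284 × 71 = 58.82
Denom = 222 + 58.82 = 280.82
RR4 = 116 / 280.82 = 0.4131
Difference = 41.31 − 39.59 = 1.72 percentage points

1.7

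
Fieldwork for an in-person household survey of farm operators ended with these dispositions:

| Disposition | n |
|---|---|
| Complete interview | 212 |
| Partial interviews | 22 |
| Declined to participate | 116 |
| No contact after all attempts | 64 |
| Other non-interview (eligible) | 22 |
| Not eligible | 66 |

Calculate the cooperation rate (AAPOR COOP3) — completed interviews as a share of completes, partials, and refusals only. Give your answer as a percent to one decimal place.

Top = 212
Denom = 212 + 22 + 116 = 350
COOP3 = 212 / 350 = 0.6057

60.6%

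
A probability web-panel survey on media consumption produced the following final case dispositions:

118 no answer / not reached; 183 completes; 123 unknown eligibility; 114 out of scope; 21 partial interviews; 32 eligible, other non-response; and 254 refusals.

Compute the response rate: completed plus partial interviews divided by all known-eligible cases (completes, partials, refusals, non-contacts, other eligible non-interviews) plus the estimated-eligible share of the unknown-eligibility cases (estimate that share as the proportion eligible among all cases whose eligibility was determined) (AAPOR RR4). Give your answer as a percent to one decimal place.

28.7%

Num: 183 + 21 = 204
Known eligible: 183 + 21 + 254 + 118 + 32 = 608
e = 608 / (608 + 114) = 608 / 722 = 0.8421
Estimated eligible among unknowns: 0.8421 × 123 = 103.58
Denominator: 608 + 103.58 = 711.58
RR4 = 204 / 711.58 = 0.2867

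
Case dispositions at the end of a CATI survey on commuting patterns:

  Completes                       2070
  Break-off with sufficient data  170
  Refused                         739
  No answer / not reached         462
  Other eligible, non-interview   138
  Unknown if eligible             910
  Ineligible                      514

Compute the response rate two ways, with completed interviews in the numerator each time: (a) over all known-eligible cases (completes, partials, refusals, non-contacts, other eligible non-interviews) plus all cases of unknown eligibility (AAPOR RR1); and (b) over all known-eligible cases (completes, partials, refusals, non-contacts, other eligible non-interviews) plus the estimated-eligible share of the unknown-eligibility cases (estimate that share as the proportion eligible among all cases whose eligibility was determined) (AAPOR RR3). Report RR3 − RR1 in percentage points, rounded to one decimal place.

1.2

Num = 2070
Base = 2070 + 170 + 739 + 462 + 138 + 910 = 4489
RR1 = 2070 / 4489 = 0.4611
Eligible (known) = 2070 + 170 + 739 + 462 + 138 = 3579
e = 3579 / (3579 + 514) = 3579 / 4093 = 0.8744
Estimated eligible among unknowns = 0.8744 × 910 = 795.70
Base = 3579 + 795.70 = 4374.70
RR3 = 2070 / 4374.70 = 0.4732
Difference = 47.32 − 46.11 = 1.21 percentage points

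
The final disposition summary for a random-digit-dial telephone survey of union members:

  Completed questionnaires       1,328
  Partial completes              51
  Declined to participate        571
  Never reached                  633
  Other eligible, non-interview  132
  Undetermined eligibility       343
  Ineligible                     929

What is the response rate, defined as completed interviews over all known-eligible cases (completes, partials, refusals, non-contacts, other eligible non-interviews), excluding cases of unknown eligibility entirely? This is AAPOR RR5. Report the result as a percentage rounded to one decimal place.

48.9%

Num: 1328
Denominator: 1328 + 51 + 571 + 633 + 132 = 2715
RR5 = 1328 / 2715 = 0.4891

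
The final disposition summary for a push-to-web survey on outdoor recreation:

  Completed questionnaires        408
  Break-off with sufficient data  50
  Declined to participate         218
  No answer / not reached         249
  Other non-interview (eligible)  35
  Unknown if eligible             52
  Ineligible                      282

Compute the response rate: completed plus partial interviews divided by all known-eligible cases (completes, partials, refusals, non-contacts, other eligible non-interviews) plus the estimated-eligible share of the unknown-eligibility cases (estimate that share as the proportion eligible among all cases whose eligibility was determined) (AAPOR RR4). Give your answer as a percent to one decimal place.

45.8%

Num → 408 + 50 = 458
Eligible (known) → 408 + 50 + 218 + 249 + 35 = 960
e = 960 / (960 + 282) = 960 / 1242 = 0.7729
Eligible share of unknowns → 0.7729 × 52 = 40.19
Denom → 960 + 40.19 = 1000.19
RR4 = 458 / 1000.19 = 0.4579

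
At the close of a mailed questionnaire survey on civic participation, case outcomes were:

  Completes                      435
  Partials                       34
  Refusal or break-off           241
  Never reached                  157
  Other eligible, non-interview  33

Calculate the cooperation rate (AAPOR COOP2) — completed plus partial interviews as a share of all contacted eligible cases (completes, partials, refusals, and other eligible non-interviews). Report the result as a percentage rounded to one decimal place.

63.1%

Numerator → 435 + 34 = 469
Base → 435 + 34 + 241 + 33 = 743
COOP2 = 469 / 743 = 0.6312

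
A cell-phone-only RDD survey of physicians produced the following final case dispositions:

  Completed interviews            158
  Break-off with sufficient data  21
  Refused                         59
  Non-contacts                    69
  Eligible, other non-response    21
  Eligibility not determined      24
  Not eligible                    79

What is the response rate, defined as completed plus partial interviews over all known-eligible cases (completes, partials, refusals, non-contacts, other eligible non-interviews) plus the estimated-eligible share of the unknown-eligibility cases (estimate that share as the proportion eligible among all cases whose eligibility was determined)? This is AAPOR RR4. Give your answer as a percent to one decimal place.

Numerator: 158 + 21 = 179
Eligible (known): 158 + 21 + 59 + 69 + 21 = 328
e = 328 / (328 + 79) = 328 / 407 = 0.8059
Estimated eligible among unknowns: 0.8059 × 24 = 19.34
Denominator: 328 + 19.34 = 347.34
RR4 = 179 / 347.34 = 0.5153

51.5%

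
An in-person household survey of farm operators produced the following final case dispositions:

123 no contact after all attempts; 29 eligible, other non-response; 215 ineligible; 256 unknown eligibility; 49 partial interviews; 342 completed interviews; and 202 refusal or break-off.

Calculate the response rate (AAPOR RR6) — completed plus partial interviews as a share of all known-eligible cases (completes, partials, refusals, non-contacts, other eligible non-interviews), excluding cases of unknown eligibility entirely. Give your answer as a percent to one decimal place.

52.5%

Top: 342 + 49 = 391
Base: 342 + 49 + 202 + 123 + 29 = 745
RR6 = 391 / 745 = 0.5248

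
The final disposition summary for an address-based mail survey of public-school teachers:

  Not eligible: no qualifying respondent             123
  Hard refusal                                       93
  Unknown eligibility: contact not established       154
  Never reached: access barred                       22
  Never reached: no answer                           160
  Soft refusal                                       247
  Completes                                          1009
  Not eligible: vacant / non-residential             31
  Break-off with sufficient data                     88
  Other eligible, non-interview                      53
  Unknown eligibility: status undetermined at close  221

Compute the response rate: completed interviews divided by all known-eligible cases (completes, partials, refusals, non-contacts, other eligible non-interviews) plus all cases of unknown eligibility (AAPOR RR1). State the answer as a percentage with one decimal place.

Refusals = 93 + 247 = 340
Non-contacts = 160 + 22 = 182
Undetermined eligibility = 154 + 221 = 375
Screened out, ineligible = 123 + 31 = 154
Numerator → 1009
Denominator → 1009 + 88 + 340 + 182 + 53 + 375 = 2047
RR1 = 1009 / 2047 = 0.4929

49.3%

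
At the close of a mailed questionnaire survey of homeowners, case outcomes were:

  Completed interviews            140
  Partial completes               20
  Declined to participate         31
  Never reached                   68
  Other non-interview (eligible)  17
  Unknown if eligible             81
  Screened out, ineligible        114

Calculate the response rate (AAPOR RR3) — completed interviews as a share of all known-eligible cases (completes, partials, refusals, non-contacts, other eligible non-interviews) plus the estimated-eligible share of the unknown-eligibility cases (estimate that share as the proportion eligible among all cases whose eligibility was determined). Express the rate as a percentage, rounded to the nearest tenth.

Top → 140
Determined eligible → 140 + 20 + 31 + 68 + 17 = 276
e = 276 / (276 + 114) = 276 / 390 = 0.7077
Estimated eligible among unknowns → 0.7077 × 81 = 57.32
Base → 276 + 57.32 = 333.32
RR3 = 140 / 333.32 = 0.4200

42.0%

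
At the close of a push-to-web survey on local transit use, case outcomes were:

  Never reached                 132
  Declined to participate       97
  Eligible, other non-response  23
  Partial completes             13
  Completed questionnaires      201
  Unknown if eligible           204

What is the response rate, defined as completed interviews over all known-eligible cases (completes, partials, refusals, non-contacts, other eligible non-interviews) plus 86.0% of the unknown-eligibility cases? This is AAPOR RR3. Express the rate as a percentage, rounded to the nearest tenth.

Numerator: 201
Determined eligible: 201 + 13 + 97 + 132 + 23 = 466
e × U: 0.8600 × 204 = 175.44
Base: 466 + 175.44 = 641.44
RR3 = 201 / 641.44 = 0.3134

31.3%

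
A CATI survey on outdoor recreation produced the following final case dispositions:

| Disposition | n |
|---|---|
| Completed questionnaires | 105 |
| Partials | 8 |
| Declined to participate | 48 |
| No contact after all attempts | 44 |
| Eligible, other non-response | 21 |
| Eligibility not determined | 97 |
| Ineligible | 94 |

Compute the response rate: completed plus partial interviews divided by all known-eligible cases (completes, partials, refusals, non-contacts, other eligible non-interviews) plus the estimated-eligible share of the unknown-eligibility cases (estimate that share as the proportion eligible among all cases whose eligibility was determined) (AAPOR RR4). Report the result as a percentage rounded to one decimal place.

38.4%

Numerator = 105 + 8 = 113
Eligible (known) = 105 + 8 + 48 + 44 + 21 = 226
e = 226 / (226 + 94) = 226 / 320 = 0.7063
Eligible share of unknowns = 0.7063 × 97 = 68.51
Base = 226 + 68.51 = 294.51
RR4 = 113 / 294.51 = 0.3837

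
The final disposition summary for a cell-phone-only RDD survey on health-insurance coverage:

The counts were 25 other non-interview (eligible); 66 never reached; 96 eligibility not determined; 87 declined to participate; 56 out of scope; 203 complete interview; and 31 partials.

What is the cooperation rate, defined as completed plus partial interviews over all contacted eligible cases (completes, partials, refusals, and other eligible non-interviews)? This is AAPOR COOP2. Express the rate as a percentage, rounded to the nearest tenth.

67.6%

Num = 203 + 31 = 234
Denom = 203 + 31 + 87 + 25 = 346
COOP2 = 234 / 346 = 0.6763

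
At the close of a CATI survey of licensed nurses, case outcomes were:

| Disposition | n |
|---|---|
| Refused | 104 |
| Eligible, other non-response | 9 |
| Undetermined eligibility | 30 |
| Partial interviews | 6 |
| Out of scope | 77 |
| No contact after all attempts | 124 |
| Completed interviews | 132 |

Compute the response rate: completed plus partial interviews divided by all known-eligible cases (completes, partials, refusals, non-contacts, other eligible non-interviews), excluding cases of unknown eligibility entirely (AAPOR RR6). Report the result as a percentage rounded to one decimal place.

36.8%

Numerator = 132 + 6 = 138
Base = 132 + 6 + 104 + 124 + 9 = 375
RR6 = 138 / 375 = 0.3680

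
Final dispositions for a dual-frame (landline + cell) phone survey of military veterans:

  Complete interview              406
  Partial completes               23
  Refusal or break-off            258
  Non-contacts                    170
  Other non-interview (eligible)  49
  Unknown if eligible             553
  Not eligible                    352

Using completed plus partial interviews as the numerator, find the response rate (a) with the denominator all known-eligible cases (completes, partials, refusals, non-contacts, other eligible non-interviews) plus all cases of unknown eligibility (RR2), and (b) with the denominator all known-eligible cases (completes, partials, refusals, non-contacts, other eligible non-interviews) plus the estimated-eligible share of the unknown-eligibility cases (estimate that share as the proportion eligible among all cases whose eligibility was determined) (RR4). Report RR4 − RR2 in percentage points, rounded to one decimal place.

3.5

Num → 406 + 23 = 429
Base → 406 + 23 + 258 + 170 + 49 + 553 = 1459
RR2 = 429 / 1459 = 0.2940
Eligible (known) → 406 + 23 + 258 + 170 + 49 = 906
e = 906 / (906 + 352) = 906 / 1258 = 0.7202
Estimated eligible among unknowns → 0.7202 × 553 = 398.27
Base → 906 + 398.27 = 1304.27
RR4 = 429 / 1304.27 = 0.3289
Difference = 32.89 − 29.40 = 3.49 percentage points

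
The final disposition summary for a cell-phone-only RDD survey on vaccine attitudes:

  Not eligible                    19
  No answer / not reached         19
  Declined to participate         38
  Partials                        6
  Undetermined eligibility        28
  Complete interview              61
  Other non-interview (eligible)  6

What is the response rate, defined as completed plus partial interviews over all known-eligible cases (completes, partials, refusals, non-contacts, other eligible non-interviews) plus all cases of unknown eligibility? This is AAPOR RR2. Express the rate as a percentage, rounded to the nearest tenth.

42.4%

Numerator = 61 + 6 = 67
Base = 61 + 6 + 38 + 19 + 6 + 28 = 158
RR2 = 67 / 158 = 0.4241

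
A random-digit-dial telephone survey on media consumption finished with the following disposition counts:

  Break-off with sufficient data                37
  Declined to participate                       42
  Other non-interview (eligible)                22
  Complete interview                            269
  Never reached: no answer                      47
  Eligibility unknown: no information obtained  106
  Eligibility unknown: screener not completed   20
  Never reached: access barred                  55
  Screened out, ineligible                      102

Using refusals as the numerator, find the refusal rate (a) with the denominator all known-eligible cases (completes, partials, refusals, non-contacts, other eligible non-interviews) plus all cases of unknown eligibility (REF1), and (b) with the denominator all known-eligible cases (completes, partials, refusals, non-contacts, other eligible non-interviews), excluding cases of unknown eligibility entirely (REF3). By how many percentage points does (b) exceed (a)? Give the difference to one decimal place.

Never reached = 47 + 55 = 102
Unknown eligibility = 20 + 106 = 126
Numerator = 42
Denominator = 269 + 37 + 42 + 102 + 22 + 126 = 598
REF1 = 42 / 598 = 0.0702
Denominator = 269 + 37 + 42 + 102 + 22 = 472
REF3 = 42 / 472 = 0.0890
Difference = 8.90 − 7.02 = 1.88 percentage points

1.9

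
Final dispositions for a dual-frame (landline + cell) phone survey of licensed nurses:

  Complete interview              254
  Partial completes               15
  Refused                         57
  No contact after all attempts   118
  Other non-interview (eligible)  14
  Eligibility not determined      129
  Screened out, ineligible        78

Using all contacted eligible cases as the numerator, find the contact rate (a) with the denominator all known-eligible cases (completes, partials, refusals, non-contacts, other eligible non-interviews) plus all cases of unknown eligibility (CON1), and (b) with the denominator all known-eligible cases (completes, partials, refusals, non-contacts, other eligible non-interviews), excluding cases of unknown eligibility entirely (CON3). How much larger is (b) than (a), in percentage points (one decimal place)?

Numerator: 254 + 15 + 57 + 14 = 340
Denominator: 254 + 15 + 57 + 118 + 14 + 129 = 587
CON1 = 340 / 587 = 0.5792
Denominator: 254 + 15 + 57 + 118 + 14 = 458
CON3 = 340 / 458 = 0.7424
Difference = 74.24 − 57.92 = 16.32 percentage points

16.3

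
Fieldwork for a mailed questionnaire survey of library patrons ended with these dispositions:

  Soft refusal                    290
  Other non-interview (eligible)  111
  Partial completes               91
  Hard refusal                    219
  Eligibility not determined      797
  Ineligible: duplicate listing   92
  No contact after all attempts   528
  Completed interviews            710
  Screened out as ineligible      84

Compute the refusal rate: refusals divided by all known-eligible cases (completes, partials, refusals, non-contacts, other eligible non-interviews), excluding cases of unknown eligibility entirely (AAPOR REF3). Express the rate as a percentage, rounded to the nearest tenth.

Refusals = 219 + 290 = 509
Screened out, ineligible = 84 + 92 = 176
Numerator: 509
Base: 710 + 91 + 509 + 528 + 111 = 1949
REF3 = 509 / 1949 = 0.2612

26.1%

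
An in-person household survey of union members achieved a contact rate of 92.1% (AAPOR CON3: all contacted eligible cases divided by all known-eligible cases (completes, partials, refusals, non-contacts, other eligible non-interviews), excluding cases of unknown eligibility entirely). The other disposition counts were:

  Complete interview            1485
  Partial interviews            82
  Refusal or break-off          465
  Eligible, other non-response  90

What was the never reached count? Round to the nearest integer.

182

Numerator → 1485 + 82 + 465 + 90 = 2122
CON3 = 2122 / D = 0.921
D = 2122 / 0.921 = 2304.0
Rest of base = 2122
never reached = 2304.0 − 2122 ≈ 182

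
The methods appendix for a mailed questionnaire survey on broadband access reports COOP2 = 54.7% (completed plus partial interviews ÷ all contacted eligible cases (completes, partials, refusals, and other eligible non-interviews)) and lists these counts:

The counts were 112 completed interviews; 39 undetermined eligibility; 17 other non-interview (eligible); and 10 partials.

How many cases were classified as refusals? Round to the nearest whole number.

Num: 112 + 10 = 122
COOP2 = 122 / D = 0.547
D = 122 / 0.547 = 223.0
Other denominator terms total 139
refusals = 223.0 − 139 ≈ 84

84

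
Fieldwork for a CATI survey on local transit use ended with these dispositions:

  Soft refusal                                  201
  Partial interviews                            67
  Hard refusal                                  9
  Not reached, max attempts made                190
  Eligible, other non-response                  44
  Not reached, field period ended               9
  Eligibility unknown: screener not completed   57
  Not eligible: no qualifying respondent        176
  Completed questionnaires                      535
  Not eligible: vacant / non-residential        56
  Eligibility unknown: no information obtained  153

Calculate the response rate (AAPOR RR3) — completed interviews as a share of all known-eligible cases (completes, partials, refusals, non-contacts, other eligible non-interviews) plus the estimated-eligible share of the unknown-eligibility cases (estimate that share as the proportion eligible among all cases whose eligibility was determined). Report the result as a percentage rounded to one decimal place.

43.6%

Refused = 9 + 201 = 210
No answer / not reached = 9 + 190 = 199
Eligibility not determined = 57 + 153 = 210
Screened out, ineligible = 176 + 56 = 232
Numerator = 535
Eligible (known) = 535 + 67 + 210 + 199 + 44 = 1055
e = 1055 / (1055 + 232) = 1055 / 1287 = 0.8197
Estimated eligible among unknowns = 0.8197 × 210 = 172.14
Denominator = 1055 + 172.14 = 1227.14
RR3 = 535 / 1227.14 = 0.4360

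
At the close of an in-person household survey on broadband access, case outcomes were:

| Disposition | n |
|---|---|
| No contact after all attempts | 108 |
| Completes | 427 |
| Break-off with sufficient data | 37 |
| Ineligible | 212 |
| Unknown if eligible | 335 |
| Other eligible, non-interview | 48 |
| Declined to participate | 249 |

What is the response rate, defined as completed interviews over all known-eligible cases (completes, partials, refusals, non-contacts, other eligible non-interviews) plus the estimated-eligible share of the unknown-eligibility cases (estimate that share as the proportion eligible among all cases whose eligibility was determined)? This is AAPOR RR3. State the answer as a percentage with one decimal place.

37.5%

Top: 427
Eligible (known): 427 + 37 + 249 + 108 + 48 = 869
e = 869 / (869 + 212) = 869 / 1081 = 0.8039
Estimated eligible among unknowns: 0.8039 × 335 = 269.31
Denominator: 869 + 269.31 = 1138.31
RR3 = 427 / 1138.31 = 0.3751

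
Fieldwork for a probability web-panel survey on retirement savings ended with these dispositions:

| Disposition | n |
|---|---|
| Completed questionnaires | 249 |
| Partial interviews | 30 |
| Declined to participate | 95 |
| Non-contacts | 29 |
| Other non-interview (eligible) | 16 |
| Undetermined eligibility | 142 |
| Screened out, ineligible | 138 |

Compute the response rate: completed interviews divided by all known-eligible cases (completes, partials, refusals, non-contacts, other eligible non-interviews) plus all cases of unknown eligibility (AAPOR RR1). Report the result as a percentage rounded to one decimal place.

Numerator → 249
Denom → 249 + 30 + 95 + 29 + 16 + 142 = 561
RR1 = 249 / 561 = 0.4439

44.4%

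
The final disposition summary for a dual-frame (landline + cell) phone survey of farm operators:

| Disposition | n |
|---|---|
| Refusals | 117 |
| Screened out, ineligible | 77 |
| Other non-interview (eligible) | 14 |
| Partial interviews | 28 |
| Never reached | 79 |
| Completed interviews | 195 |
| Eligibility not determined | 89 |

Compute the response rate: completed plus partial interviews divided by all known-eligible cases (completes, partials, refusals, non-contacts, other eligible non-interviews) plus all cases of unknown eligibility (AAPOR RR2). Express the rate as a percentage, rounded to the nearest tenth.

42.7%

Numerator → 195 + 28 = 223
Denominator → 195 + 28 + 117 + 79 + 14 + 89 = 522
RR2 = 223 / 522 = 0.4272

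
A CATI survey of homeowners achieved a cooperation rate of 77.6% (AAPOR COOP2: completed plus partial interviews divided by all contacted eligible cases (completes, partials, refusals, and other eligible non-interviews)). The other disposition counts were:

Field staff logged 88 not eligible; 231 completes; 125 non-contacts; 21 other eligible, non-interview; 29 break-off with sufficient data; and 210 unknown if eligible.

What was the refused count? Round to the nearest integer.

Num → 231 + 29 = 260
COOP2 = 260 / D = 0.776
D = 260 / 0.776 = 335.1
Other denominator terms total 281
refused = 335.1 − 281 ≈ 54

54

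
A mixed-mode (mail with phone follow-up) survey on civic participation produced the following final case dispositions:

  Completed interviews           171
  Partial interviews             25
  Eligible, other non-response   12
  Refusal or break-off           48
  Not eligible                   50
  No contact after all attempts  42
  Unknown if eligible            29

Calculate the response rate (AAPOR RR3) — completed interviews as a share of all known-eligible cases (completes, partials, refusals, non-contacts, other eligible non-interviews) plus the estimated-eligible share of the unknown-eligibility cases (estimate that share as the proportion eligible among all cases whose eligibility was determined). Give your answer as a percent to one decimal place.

53.0%

Top = 171
Determined eligible = 171 + 25 + 48 + 42 + 12 = 298
e = 298 / (298 + 50) = 298 / 348 = 0.8563
Eligible share of unknowns = 0.8563 × 29 = 24.83
Base = 298 + 24.83 = 322.83
RR3 = 171 / 322.83 = 0.5297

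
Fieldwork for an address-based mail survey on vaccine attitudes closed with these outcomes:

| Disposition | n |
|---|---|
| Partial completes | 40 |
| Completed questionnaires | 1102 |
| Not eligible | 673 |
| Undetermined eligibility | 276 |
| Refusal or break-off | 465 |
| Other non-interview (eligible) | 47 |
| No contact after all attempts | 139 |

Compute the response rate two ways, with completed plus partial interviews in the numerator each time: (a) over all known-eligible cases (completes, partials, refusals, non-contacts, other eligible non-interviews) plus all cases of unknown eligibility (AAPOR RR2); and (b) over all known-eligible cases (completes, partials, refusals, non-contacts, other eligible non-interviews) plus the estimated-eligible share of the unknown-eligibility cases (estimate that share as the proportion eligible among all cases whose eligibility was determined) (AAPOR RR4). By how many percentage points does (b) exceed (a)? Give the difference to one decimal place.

Numerator: 1102 + 40 = 1142
Denominator: 1102 + 40 + 465 + 139 + 47 + 276 = 2069
RR2 = 1142 / 2069 = 0.5520
Known eligible: 1102 + 40 + 465 + 139 + 47 = 1793
e = 1793 / (1793 + 673) = 1793 / 2466 = 0.7271
e × U: 0.7271 × 276 = 200.68
Denominator: 1793 + 200.68 = 1993.68
RR4 = 1142 / 1993.68 = 0.5728
Difference = 57.28 − 55.20 = 2.08 percentage points

2.1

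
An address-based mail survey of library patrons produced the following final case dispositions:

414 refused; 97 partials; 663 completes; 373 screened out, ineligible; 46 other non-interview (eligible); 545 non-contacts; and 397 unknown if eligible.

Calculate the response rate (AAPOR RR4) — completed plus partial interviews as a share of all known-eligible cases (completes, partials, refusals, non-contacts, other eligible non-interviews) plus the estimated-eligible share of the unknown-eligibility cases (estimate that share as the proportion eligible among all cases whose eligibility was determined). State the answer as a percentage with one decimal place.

Num → 663 + 97 = 760
Determined eligible → 663 + 97 + 414 + 545 + 46 = 1765
e = 1765 / (1765 + 373) = 1765 / 2138 = 0.8255
Estimated eligible among unknowns → 0.8255 × 397 = 327.72
Denominator → 1765 + 327.72 = 2092.72
RR4 = 760 / 2092.72 = 0.3632

36.3%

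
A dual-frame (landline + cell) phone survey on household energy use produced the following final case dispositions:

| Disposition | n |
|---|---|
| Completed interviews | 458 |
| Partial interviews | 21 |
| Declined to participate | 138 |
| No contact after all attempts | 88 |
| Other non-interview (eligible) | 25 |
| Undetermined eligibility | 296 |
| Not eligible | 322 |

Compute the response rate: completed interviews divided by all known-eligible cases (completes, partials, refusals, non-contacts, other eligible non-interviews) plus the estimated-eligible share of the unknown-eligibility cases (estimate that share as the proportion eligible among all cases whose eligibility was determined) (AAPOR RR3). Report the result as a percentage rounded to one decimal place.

Numerator: 458
Determined eligible: 458 + 21 + 138 + 88 + 25 = 730
e = 730 / (730 + 322) = 730 / 1052 = 0.6939
e × U: 0.6939 × 296 = 205.39
Denom: 730 + 205.39 = 935.39
RR3 = 458 / 935.39 = 0.4896

49.0%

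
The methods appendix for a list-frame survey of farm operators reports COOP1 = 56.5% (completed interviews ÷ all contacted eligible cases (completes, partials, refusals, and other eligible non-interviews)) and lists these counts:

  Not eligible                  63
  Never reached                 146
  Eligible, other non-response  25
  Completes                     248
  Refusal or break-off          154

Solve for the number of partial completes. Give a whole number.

COOP1 = 248 / D = 0.565
D = 248 / 0.565 = 438.9
Rest of base = 427
partial completes = 438.9 − 427 ≈ 12

12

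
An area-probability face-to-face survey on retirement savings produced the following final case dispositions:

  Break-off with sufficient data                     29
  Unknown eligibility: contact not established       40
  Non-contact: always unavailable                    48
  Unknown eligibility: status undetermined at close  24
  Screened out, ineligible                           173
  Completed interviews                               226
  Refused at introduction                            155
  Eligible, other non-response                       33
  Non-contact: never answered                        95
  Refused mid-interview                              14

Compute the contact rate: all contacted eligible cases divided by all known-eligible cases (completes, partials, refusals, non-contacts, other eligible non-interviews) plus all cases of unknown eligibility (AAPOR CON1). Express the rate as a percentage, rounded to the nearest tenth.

68.8%

Refused = 155 + 14 = 169
Non-contacts = 95 + 48 = 143
Unknown eligibility = 40 + 24 = 64
Numerator: 226 + 29 + 169 + 33 = 457
Base: 226 + 29 + 169 + 143 + 33 + 64 = 664
CON1 = 457 / 664 = 0.6883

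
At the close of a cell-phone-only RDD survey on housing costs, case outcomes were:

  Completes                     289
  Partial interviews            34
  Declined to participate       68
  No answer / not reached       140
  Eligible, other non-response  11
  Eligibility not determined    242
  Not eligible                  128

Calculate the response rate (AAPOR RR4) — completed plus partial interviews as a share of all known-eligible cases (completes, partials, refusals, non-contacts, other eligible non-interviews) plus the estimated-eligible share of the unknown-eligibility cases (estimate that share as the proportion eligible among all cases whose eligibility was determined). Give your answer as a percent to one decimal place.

Top: 289 + 34 = 323
Eligible (known): 289 + 34 + 68 + 140 + 11 = 542
e = 542 / (542 + 128) = 542 / 670 = 0.8090
Eligible share of unknowns: 0.8090 × 242 = 195.78
Denominator: 542 + 195.78 = 737.78
RR4 = 323 / 737.78 = 0.4378

43.8%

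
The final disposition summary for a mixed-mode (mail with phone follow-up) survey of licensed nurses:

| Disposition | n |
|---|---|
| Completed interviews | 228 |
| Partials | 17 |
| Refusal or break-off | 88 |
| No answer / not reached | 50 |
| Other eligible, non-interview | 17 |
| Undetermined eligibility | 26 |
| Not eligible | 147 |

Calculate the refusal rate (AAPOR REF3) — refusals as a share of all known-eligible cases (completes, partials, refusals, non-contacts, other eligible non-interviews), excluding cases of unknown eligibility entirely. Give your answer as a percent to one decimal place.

Top = 88
Denominator = 228 + 17 + 88 + 50 + 17 = 400
REF3 = 88 / 400 = 0.2200

22.0%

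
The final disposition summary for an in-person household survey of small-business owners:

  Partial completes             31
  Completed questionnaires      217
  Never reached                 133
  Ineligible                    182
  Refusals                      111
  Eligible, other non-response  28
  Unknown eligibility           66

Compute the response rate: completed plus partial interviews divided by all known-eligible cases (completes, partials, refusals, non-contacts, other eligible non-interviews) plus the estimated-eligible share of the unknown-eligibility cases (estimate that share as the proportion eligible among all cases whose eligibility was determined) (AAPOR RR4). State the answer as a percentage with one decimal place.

43.6%

Numerator: 217 + 31 = 248
Determined eligible: 217 + 31 + 111 + 133 + 28 = 520
e = 520 / (520 + 182) = 520 / 702 = 0.7407
Estimated eligible among unknowns: 0.7407 × 66 = 48.89
Denom: 520 + 48.89 = 568.89
RR4 = 248 / 568.89 = 0.4359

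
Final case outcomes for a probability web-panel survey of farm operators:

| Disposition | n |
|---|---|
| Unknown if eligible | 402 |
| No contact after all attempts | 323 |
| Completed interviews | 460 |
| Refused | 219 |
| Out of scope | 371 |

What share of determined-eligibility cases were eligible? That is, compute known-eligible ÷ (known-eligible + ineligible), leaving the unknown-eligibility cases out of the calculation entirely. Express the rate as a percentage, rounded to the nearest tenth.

Known eligible: 460 + 219 + 323 = 1002
e = 1002 / (1002 + 371) = 1002 / 1373 = 0.7298

73.0%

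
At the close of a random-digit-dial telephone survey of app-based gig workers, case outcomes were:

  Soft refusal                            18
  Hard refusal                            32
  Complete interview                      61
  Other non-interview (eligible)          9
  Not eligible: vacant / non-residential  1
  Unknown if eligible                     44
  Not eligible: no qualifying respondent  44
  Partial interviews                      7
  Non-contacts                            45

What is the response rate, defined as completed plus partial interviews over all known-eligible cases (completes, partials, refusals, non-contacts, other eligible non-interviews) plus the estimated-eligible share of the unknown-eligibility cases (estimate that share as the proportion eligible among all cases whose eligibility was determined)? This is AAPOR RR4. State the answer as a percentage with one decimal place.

Refusals = 32 + 18 = 50
Ineligible = 44 + 1 = 45
Top: 61 + 7 = 68
Determined eligible: 61 + 7 + 50 + 45 + 9 = 172
e = 172 / (172 + 45) = 172 / 217 = 0.7926
Estimated eligible among unknowns: 0.7926 × 44 = 34.87
Denominator: 172 + 34.87 = 206.87
RR4 = 68 / 206.87 = 0.3287

32.9%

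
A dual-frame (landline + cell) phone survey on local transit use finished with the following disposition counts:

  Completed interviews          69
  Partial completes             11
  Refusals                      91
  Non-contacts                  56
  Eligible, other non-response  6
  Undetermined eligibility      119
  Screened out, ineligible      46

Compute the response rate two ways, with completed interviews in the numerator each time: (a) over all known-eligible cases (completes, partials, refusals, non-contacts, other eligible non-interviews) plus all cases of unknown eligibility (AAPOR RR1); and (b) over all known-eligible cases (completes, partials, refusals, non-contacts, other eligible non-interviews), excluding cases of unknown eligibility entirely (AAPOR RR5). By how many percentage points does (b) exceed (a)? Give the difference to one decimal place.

Num → 69
Base → 69 + 11 + 91 + 56 + 6 + 119 = 352
RR1 = 69 / 352 = 0.1960
Base → 69 + 11 + 91 + 56 + 6 = 233
RR5 = 69 / 233 = 0.2961
Difference = 29.61 − 19.60 = 10.01 percentage points

10.0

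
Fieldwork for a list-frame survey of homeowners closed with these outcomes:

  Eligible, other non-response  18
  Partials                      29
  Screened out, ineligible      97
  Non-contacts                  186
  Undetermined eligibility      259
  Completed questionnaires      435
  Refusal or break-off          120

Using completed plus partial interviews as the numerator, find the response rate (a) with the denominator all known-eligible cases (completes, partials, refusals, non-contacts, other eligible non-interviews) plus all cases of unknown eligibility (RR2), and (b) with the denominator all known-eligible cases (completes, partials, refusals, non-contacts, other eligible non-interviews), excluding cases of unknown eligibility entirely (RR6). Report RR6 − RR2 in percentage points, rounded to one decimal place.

14.6

Top: 435 + 29 = 464
Base: 435 + 29 + 120 + 186 + 18 + 259 = 1047
RR2 = 464 / 1047 = 0.4432
Base: 435 + 29 + 120 + 186 + 18 = 788
RR6 = 464 / 788 = 0.5888
Difference = 58.88 − 44.32 = 14.56 percentage points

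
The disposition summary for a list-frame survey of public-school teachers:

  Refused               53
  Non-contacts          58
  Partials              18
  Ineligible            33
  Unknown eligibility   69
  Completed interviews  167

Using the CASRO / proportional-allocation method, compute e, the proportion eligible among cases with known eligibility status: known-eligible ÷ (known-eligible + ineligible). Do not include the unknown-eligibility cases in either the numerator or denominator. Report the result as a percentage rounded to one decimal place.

Known eligible: 167 + 18 + 53 + 58 = 296
e = 296 / (296 + 33) = 296 / 329 = 0.8997

90.0%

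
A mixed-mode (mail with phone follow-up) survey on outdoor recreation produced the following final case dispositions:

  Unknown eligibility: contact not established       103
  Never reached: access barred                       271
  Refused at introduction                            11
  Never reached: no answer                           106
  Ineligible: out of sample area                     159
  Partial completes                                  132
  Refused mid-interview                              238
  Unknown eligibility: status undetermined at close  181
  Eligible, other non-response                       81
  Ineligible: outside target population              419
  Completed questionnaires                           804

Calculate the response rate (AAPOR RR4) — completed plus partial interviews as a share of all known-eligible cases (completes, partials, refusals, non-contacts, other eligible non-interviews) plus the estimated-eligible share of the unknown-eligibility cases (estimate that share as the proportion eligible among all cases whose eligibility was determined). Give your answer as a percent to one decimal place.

50.5%

Refused = 11 + 238 = 249
No contact after all attempts = 106 + 271 = 377
Unknown eligibility = 103 + 181 = 284
Out of scope = 419 + 159 = 578
Num → 804 + 132 = 936
Eligible (known) → 804 + 132 + 249 + 377 + 81 = 1643
e = 1643 / (1643 + 578) = 1643 / 2221 = 0.7398
Estimated eligible among unknowns → 0.7398 × 284 = 210.10
Denominator → 1643 + 210.10 = 1853.10
RR4 = 936 / 1853.10 = 0.5051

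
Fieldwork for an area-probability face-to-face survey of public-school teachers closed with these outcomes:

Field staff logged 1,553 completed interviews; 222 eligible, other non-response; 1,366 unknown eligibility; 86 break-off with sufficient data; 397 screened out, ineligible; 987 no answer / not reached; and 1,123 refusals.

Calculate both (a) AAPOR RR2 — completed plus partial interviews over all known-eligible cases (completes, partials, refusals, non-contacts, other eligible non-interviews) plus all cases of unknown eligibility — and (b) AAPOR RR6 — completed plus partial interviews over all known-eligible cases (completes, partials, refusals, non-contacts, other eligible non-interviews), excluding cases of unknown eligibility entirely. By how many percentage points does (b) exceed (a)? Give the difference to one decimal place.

10.6

Numerator: 1553 + 86 = 1639
Denom: 1553 + 86 + 1123 + 987 + 222 + 1366 = 5337
RR2 = 1639 / 5337 = 0.3071
Denom: 1553 + 86 + 1123 + 987 + 222 = 3971
RR6 = 1639 / 3971 = 0.4127
Difference = 41.27 − 30.71 = 10.56 percentage points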